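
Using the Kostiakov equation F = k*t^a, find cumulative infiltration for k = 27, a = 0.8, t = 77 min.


F = k * t^a = 27 * 77^0.8
F = 27 * 32.299261

872.0800 mm


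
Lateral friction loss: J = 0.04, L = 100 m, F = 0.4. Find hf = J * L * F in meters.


hf = J * L * F = 0.04 * 100 * 0.4 = 1.6000 m

1.6000 m


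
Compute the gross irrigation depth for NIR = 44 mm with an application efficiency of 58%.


Ea = 58% = 0.58
GID = NIR / Ea = 44 / 0.58 = 75.8621 mm

75.8621 mm


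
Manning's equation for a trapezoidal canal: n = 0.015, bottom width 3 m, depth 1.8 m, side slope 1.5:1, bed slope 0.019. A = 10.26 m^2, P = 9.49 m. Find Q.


R = A/P = 10.26/9.49 = 1.081138
Q = (1/0.015) * 10.26 * 1.081138^(2/3) * 0.019^0.5

99.3163 m^3/s


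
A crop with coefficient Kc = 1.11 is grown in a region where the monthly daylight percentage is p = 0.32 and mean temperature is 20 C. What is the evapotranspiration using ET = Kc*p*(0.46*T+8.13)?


ET = Kc * p * (0.46*T + 8.13)
ET = 1.11 * 0.32 * (0.46*20 + 8.13)
ET = 1.11 * 0.32 * 17.3300

6.1556 mm/day


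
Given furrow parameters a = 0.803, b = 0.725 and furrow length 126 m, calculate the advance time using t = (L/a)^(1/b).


t = (L/a)^(1/b)
t = (126/0.803)^(1/0.725)
t = 156.911582^(1/0.725)

1067.7994 min


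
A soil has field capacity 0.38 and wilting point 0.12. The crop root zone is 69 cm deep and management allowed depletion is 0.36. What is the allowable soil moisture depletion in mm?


SMD = (FC - PWP) * d * MAD * 10
SMD = (0.38 - 0.12) * 69 * 0.36 * 10
SMD = 0.2600 * 69 * 0.36 * 10

64.5840 mm


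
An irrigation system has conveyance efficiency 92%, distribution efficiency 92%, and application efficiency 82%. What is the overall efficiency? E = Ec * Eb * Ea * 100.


Ec = 0.92, Eb = 0.92, Ea = 0.82
E = 0.92 * 0.92 * 0.82 * 100 = 69.4048%

69.4048 %


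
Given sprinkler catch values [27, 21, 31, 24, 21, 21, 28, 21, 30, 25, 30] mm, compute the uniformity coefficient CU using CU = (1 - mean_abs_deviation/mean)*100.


mean = 25.363636 mm
MAD = 3.487603 mm
CU = (1 - 3.487603/25.363636)*100

86.2496 %


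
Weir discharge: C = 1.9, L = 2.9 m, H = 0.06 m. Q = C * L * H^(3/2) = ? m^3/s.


Q = C * L * H^(3/2) = 1.9 * 2.9 * 0.06^1.5 = 1.9 * 2.9 * 0.014697

0.0810 m^3/s


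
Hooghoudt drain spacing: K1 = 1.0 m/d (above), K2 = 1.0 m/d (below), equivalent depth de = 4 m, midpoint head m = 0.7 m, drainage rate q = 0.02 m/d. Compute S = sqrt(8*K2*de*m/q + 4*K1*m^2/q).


S^2 = 8*K2*de*m/q + 4*K1*m^2/q
S^2 = 8*1.0*4*0.7/0.02 + 4*1.0*0.7^2/0.02
S = sqrt(1218.0000)

34.8999 m


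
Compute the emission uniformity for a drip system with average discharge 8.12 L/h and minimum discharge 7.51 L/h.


EU = (q_min/q_avg)*100 = (7.51/8.12)*100 = 92.4877%

92.4877 %


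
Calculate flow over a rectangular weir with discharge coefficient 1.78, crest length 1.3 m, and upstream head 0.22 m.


Q = C * L * H^(3/2) = 1.78 * 1.3 * 0.22^1.5 = 1.78 * 1.3 * 0.103189

0.2388 m^3/s


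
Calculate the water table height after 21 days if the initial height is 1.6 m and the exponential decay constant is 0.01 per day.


m = m0 * exp(-k*t)
m = 1.6 * exp(-0.01 * 21)
m = 1.6 * exp(-0.2100)

1.2969 m


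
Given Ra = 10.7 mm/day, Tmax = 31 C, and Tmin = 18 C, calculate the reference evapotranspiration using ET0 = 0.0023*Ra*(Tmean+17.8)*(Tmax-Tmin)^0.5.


Tmean = (Tmax + Tmin)/2 = (31 + 18)/2 = 24.5
ET0 = 0.0023 * 10.7 * (24.5 + 17.8) * sqrt(31 - 18)
ET0 = 0.0023 * 10.7 * 42.3 * 3.605551

3.7534 mm/day


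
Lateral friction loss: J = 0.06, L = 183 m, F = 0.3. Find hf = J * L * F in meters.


hf = J * L * F = 0.06 * 183 * 0.3 = 3.2940 m

3.2940 m


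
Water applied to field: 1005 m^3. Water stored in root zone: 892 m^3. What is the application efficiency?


Ea = V_root / V_field * 100 = 892 / 1005 * 100 = 88.7562%

88.7562 %


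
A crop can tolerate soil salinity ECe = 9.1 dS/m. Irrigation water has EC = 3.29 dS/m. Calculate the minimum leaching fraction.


LR = ECiw / (5*ECe - ECiw)
LR = 3.29 / (5*9.1 - 3.29)
LR = 3.29 / 42.2100

0.0779


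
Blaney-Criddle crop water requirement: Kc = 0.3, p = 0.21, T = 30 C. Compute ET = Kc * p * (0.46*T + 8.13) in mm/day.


ET = Kc * p * (0.46*T + 8.13)
ET = 0.3 * 0.21 * (0.46*30 + 8.13)
ET = 0.3 * 0.21 * 21.9300

1.3816 mm/day


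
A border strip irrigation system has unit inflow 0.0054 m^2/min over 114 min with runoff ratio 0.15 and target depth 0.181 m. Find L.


L = q*t/((1+r)*Z)
L = 0.0054*114/((1+0.15)*0.181)
L = 0.6156/0.20815

2.9575 m


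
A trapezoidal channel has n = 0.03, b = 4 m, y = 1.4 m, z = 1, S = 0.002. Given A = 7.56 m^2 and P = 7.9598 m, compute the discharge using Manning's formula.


R = A/P = 7.56/7.9598 = 0.949773
Q = (1/0.03) * 7.56 * 0.949773^(2/3) * 0.002^0.5

10.8892 m^3/s


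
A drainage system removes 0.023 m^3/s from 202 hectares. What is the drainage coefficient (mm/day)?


DC = Q * 86400 / (A * 10000) * 1000
DC = 0.023 * 86400 / (202 * 10000) * 1000
DC = 1987200.0000 / 2020000

0.9838 mm/day


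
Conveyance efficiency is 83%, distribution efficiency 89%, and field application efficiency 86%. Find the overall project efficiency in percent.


Ec = 0.83, Eb = 0.89, Ea = 0.86
E = 0.83 * 0.89 * 0.86 * 100 = 63.5282%

63.5282 %


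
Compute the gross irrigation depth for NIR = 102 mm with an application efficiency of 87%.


Ea = 87% = 0.87
GID = NIR / Ea = 102 / 0.87 = 117.2414 mm

117.2414 mm


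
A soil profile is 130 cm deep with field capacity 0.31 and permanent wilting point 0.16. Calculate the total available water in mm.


AWC = (FC - PWP) * d * 10
AWC = (0.31 - 0.16) * 130 * 10
AWC = 0.1500 * 130 * 10

195.0000 mm


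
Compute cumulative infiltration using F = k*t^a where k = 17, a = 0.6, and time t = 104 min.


F = k * t^a = 17 * 104^0.6
F = 17 * 16.226319

275.8474 mm


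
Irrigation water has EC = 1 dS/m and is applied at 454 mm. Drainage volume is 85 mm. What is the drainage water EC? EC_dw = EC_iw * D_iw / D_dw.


EC_dw = EC_iw * D_iw / D_dw
EC_dw = 1 * 454 / 85
EC_dw = 454 / 85

5.3412 dS/m


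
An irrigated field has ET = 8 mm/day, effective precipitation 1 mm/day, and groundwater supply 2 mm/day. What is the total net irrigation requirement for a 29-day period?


Daily deficit = ET - Pe - GW = 8 - 1 - 2 = 5 mm/day
NIR = 5 * 29 = 145 mm

145.0000 mm


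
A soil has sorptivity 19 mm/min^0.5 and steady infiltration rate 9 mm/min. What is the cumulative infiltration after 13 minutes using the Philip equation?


F = S*sqrt(t) + A*t
F = 19*sqrt(13) + 9*13
F = 19*3.605551 + 117

185.5055 mm


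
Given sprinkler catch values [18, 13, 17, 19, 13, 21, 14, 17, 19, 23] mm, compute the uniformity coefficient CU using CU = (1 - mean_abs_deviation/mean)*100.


mean = 17.400000 mm
MAD = 2.600000 mm
CU = (1 - 2.600000/17.400000)*100

85.0575 %


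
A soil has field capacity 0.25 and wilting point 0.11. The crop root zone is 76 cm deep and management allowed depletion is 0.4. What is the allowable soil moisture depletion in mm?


SMD = (FC - PWP) * d * MAD * 10
SMD = (0.25 - 0.11) * 76 * 0.4 * 10
SMD = 0.1400 * 76 * 0.4 * 10

42.5600 mm


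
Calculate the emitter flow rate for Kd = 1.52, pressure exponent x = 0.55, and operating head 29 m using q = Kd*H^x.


q = Kd * H^x = 1.52 * 29^0.55 = 1.52 * 6.372633

9.6864 L/h


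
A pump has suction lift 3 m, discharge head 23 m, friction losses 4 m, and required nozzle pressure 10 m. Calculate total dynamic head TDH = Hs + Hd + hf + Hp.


TDH = Hs + Hd + hf + Hp = 3 + 23 + 4 + 10 = 40

40 m


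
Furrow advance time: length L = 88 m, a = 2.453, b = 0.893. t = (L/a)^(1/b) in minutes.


t = (L/a)^(1/b)
t = (88/2.453)^(1/0.893)
t = 35.874439^(1/0.893)

55.0910 min


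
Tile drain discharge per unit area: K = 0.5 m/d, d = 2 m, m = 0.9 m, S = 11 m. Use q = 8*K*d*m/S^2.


q = 8*K*d*m/S^2
q = 8*0.5*2*0.9/11^2
q = 7.2000 / 121

0.0595 m/d


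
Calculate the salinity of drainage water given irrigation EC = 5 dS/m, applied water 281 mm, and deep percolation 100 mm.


EC_dw = EC_iw * D_iw / D_dw
EC_dw = 5 * 281 / 100
EC_dw = 1405 / 100

14.0500 dS/m


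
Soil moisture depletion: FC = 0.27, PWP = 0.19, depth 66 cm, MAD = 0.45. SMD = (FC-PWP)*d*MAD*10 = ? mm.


SMD = (FC - PWP) * d * MAD * 10
SMD = (0.27 - 0.19) * 66 * 0.45 * 10
SMD = 0.0800 * 66 * 0.45 * 10

23.7600 mm


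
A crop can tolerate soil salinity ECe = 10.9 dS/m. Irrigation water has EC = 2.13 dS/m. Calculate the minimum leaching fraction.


LR = ECiw / (5*ECe - ECiw)
LR = 2.13 / (5*10.9 - 2.13)
LR = 2.13 / 52.3700

0.0407


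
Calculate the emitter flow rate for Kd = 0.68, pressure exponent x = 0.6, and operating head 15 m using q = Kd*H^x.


q = Kd * H^x = 0.68 * 15^0.6 = 0.68 * 5.077556

3.4527 L/h


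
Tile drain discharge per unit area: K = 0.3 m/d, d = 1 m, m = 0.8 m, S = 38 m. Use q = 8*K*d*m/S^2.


q = 8*K*d*m/S^2
q = 8*0.3*1*0.8/38^2
q = 1.9200 / 1444

0.0013 m/d


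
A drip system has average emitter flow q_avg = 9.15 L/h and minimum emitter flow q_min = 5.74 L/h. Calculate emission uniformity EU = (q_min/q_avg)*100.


EU = (q_min/q_avg)*100 = (5.74/9.15)*100 = 62.7322%

62.7322 %


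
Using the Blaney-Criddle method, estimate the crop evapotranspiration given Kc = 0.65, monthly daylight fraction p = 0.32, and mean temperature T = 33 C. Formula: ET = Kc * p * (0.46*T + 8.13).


ET = Kc * p * (0.46*T + 8.13)
ET = 0.65 * 0.32 * (0.46*33 + 8.13)
ET = 0.65 * 0.32 * 23.3100

4.8485 mm/day


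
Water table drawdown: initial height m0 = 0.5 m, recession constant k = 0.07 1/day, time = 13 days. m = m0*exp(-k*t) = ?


m = m0 * exp(-k*t)
m = 0.5 * exp(-0.07 * 13)
m = 0.5 * exp(-0.9100)

0.2013 m


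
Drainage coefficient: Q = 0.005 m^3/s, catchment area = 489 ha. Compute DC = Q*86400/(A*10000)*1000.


DC = Q * 86400 / (A * 10000) * 1000
DC = 0.005 * 86400 / (489 * 10000) * 1000
DC = 432000.0000 / 4890000

0.0883 mm/day


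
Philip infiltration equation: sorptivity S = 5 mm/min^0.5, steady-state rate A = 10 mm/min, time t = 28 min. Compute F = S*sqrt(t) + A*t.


F = S*sqrt(t) + A*t
F = 5*sqrt(28) + 10*28
F = 5*5.291503 + 280

306.4575 mm


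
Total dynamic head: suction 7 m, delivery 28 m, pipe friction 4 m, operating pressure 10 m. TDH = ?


TDH = Hs + Hd + hf + Hp = 7 + 28 + 4 + 10 = 49

49 m


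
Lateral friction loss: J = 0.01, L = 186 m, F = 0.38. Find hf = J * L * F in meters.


hf = J * L * F = 0.01 * 186 * 0.38 = 0.7068 m

0.7068 m


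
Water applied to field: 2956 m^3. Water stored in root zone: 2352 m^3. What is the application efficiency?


Ea = V_root / V_field * 100 = 2352 / 2956 * 100 = 79.5670%

79.5670 %


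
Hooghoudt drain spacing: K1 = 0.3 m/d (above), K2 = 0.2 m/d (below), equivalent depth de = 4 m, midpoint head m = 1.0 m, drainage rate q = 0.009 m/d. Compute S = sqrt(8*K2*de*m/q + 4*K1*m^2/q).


S^2 = 8*K2*de*m/q + 4*K1*m^2/q
S^2 = 8*0.2*4*1.0/0.009 + 4*0.3*1.0^2/0.009
S = sqrt(844.4444)

29.0593 m


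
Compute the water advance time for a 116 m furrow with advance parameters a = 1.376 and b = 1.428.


t = (L/a)^(1/b)
t = (116/1.376)^(1/1.428)
t = 84.302326^(1/1.428)

22.3166 min


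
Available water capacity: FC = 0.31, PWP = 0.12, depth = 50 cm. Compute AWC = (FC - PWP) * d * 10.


AWC = (FC - PWP) * d * 10
AWC = (0.31 - 0.12) * 50 * 10
AWC = 0.1900 * 50 * 10

95.0000 mm


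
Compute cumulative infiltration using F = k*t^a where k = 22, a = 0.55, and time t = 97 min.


F = k * t^a = 22 * 97^0.55
F = 22 * 12.380109

272.3624 mm


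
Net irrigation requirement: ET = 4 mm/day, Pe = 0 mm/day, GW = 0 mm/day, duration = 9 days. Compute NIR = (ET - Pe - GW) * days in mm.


Daily deficit = ET - Pe - GW = 4 - 0 - 0 = 4 mm/day
NIR = 4 * 9 = 36 mm

36.0000 mm


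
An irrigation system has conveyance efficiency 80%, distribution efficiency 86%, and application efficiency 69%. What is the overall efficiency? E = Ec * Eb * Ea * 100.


Ec = 0.8, Eb = 0.86, Ea = 0.69
E = 0.8 * 0.86 * 0.69 * 100 = 47.4720%

47.4720 %


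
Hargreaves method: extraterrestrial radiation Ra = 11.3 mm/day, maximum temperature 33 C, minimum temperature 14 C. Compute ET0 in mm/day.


Tmean = (Tmax + Tmin)/2 = (33 + 14)/2 = 23.5
ET0 = 0.0023 * 11.3 * (23.5 + 17.8) * sqrt(33 - 14)
ET0 = 0.0023 * 11.3 * 41.3 * 4.358899

4.6788 mm/day


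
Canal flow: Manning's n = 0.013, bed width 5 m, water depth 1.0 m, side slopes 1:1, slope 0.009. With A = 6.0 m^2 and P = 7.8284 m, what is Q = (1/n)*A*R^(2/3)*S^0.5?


R = A/P = 6.0/7.8284 = 0.766440
Q = (1/0.013) * 6.0 * 0.766440^(2/3) * 0.009^0.5

36.6703 m^3/s


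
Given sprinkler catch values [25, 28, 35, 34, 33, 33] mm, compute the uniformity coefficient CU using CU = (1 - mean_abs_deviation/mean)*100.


mean = 31.333333 mm
MAD = 3.222222 mm
CU = (1 - 3.222222/31.333333)*100

89.7163 %


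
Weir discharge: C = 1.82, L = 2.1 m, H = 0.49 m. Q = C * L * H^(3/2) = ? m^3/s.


Q = C * L * H^(3/2) = 1.82 * 2.1 * 0.49^1.5 = 1.82 * 2.1 * 0.343000

1.3109 m^3/s


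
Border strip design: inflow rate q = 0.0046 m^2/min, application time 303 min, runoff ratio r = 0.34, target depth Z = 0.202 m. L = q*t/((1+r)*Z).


L = q*t/((1+r)*Z)
L = 0.0046*303/((1+0.34)*0.202)
L = 1.3938/0.27068

5.1493 m


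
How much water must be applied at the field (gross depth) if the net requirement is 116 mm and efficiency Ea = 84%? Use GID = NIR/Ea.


Ea = 84% = 0.84
GID = NIR / Ea = 116 / 0.84 = 138.0952 mm

138.0952 mm


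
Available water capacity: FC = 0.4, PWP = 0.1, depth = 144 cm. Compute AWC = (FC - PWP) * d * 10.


AWC = (FC - PWP) * d * 10
AWC = (0.4 - 0.1) * 144 * 10
AWC = 0.3000 * 144 * 10

432.0000 mm


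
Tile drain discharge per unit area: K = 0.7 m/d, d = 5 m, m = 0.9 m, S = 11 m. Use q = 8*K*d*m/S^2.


q = 8*K*d*m/S^2
q = 8*0.7*5*0.9/11^2
q = 25.2000 / 121

0.2083 m/d


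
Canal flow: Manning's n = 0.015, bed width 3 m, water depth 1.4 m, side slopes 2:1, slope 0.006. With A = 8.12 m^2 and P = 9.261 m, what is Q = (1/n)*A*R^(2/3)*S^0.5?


R = A/P = 8.12/9.261 = 0.876795
Q = (1/0.015) * 8.12 * 0.876795^(2/3) * 0.006^0.5

38.4125 m^3/s


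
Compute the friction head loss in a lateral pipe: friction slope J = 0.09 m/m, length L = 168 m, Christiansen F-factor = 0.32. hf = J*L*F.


hf = J * L * F = 0.09 * 168 * 0.32 = 4.8384 m

4.8384 m


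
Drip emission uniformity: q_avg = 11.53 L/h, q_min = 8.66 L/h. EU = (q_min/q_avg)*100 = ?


EU = (q_min/q_avg)*100 = (8.66/11.53)*100 = 75.1084%

75.1084 %


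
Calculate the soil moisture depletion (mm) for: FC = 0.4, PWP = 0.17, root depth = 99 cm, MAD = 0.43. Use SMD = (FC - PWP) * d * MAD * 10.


SMD = (FC - PWP) * d * MAD * 10
SMD = (0.4 - 0.17) * 99 * 0.43 * 10
SMD = 0.2300 * 99 * 0.43 * 10

97.9110 mm


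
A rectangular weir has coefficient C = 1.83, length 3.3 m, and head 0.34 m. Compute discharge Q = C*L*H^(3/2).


Q = C * L * H^(3/2) = 1.83 * 3.3 * 0.34^1.5 = 1.83 * 3.3 * 0.198252

1.1972 m^3/s


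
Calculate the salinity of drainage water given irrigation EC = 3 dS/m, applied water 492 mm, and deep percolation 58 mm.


EC_dw = EC_iw * D_iw / D_dw
EC_dw = 3 * 492 / 58
EC_dw = 1476 / 58

25.4483 dS/m


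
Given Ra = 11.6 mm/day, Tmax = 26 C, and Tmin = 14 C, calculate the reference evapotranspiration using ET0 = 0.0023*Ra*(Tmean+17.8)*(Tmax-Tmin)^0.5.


Tmean = (Tmax + Tmin)/2 = (26 + 14)/2 = 20.0
ET0 = 0.0023 * 11.6 * (20.0 + 17.8) * sqrt(26 - 14)
ET0 = 0.0023 * 11.6 * 37.8 * 3.464102

3.4936 mm/day


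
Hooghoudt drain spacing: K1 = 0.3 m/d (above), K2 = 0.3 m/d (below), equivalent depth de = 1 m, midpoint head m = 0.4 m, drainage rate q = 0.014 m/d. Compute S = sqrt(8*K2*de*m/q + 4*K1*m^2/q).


S^2 = 8*K2*de*m/q + 4*K1*m^2/q
S^2 = 8*0.3*1*0.4/0.014 + 4*0.3*0.4^2/0.014
S = sqrt(82.2857)

9.0711 m


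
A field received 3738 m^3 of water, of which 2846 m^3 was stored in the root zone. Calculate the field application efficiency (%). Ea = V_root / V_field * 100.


Ea = V_root / V_field * 100 = 2846 / 3738 * 100 = 76.1370%

76.1370 %


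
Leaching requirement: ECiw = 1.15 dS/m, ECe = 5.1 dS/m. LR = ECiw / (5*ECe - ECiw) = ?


LR = ECiw / (5*ECe - ECiw)
LR = 1.15 / (5*5.1 - 1.15)
LR = 1.15 / 24.3500

0.0472


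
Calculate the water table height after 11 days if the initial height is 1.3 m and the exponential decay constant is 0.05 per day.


m = m0 * exp(-k*t)
m = 1.3 * exp(-0.05 * 11)
m = 1.3 * exp(-0.5500)

0.7500 m


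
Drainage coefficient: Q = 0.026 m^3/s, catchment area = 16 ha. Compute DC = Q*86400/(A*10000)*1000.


DC = Q * 86400 / (A * 10000) * 1000
DC = 0.026 * 86400 / (16 * 10000) * 1000
DC = 2246400.0000 / 160000

14.0400 mm/day


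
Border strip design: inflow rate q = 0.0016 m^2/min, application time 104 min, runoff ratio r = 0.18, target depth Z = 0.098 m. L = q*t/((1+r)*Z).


L = q*t/((1+r)*Z)
L = 0.0016*104/((1+0.18)*0.098)
L = 0.1664/0.11564

1.4389 m


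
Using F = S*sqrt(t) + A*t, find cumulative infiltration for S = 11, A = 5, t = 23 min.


F = S*sqrt(t) + A*t
F = 11*sqrt(23) + 5*23
F = 11*4.795832 + 115

167.7542 mm


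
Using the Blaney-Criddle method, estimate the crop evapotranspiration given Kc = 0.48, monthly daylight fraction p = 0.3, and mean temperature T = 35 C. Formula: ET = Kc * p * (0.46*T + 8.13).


ET = Kc * p * (0.46*T + 8.13)
ET = 0.48 * 0.3 * (0.46*35 + 8.13)
ET = 0.48 * 0.3 * 24.2300

3.4891 mm/day


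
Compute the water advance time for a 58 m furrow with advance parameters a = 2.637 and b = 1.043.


t = (L/a)^(1/b)
t = (58/2.637)^(1/1.043)
t = 21.994691^(1/1.043)

19.3632 min


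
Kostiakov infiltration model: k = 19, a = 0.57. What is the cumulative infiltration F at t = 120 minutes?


F = k * t^a = 19 * 120^0.57
F = 19 * 15.315575

290.9959 mm


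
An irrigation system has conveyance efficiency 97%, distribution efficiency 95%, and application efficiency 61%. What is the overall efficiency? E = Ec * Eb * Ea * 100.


Ec = 0.97, Eb = 0.95, Ea = 0.61
E = 0.97 * 0.95 * 0.61 * 100 = 56.2115%

56.2115 %


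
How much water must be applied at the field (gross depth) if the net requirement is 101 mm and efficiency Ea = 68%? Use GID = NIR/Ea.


Ea = 68% = 0.68
GID = NIR / Ea = 101 / 0.68 = 148.5294 mm

148.5294 mm


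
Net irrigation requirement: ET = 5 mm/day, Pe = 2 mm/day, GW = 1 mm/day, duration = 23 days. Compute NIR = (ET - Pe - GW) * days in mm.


Daily deficit = ET - Pe - GW = 5 - 2 - 1 = 2 mm/day
NIR = 2 * 23 = 46 mm

46.0000 mm


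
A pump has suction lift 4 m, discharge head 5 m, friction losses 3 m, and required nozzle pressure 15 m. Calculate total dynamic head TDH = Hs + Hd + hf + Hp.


TDH = Hs + Hd + hf + Hp = 4 + 5 + 3 + 15 = 27

27 m


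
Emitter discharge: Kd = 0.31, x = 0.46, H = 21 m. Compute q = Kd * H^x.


q = Kd * H^x = 0.31 * 21^0.46 = 0.31 * 4.057148

1.2577 L/h


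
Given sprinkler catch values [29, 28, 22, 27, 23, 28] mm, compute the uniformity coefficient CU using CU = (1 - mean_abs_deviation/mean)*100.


mean = 26.166667 mm
MAD = 2.444444 mm
CU = (1 - 2.444444/26.166667)*100

90.6582 %


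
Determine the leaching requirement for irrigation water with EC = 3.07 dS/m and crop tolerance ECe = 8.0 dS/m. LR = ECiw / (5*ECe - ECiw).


LR = ECiw / (5*ECe - ECiw)
LR = 3.07 / (5*8.0 - 3.07)
LR = 3.07 / 36.9300

0.0831


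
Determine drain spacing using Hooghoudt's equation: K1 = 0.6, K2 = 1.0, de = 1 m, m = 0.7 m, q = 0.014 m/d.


S^2 = 8*K2*de*m/q + 4*K1*m^2/q
S^2 = 8*1.0*1*0.7/0.014 + 4*0.6*0.7^2/0.014
S = sqrt(484.0000)

22.0000 m


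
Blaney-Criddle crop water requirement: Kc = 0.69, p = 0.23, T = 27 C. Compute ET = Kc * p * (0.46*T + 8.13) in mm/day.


ET = Kc * p * (0.46*T + 8.13)
ET = 0.69 * 0.23 * (0.46*27 + 8.13)
ET = 0.69 * 0.23 * 20.5500

3.2613 mm/day


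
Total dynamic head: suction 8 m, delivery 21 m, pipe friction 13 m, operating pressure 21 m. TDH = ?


TDH = Hs + Hd + hf + Hp = 8 + 21 + 13 + 21 = 63

63 m


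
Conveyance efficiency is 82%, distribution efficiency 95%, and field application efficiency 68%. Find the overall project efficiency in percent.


Ec = 0.82, Eb = 0.95, Ea = 0.68
E = 0.82 * 0.95 * 0.68 * 100 = 52.9720%

52.9720 %


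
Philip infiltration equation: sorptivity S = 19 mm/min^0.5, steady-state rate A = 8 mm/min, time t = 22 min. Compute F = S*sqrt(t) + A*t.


F = S*sqrt(t) + A*t
F = 19*sqrt(22) + 8*22
F = 19*4.690416 + 176

265.1179 mm


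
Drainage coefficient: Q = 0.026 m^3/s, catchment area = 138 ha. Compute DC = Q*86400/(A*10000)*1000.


DC = Q * 86400 / (A * 10000) * 1000
DC = 0.026 * 86400 / (138 * 10000) * 1000
DC = 2246400.0000 / 1380000

1.6278 mm/day


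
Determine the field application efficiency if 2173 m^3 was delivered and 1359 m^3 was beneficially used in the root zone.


Ea = V_root / V_field * 100 = 1359 / 2173 * 100 = 62.5403%

62.5403 %


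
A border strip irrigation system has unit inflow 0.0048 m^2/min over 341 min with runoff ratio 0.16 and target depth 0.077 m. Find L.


L = q*t/((1+r)*Z)
L = 0.0048*341/((1+0.16)*0.077)
L = 1.6368/0.08932

18.3251 m


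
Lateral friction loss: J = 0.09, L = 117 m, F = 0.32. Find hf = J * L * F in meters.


hf = J * L * F = 0.09 * 117 * 0.32 = 3.3696 m

3.3696 m


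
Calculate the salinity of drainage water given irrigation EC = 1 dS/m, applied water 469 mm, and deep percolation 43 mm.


EC_dw = EC_iw * D_iw / D_dw
EC_dw = 1 * 469 / 43
EC_dw = 469 / 43

10.9070 dS/m


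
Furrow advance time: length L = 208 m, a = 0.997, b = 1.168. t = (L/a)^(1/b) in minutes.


t = (L/a)^(1/b)
t = (208/0.997)^(1/1.168)
t = 208.625878^(1/1.168)

96.7744 min


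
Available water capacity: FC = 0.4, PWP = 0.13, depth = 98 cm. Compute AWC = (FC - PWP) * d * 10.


AWC = (FC - PWP) * d * 10
AWC = (0.4 - 0.13) * 98 * 10
AWC = 0.2700 * 98 * 10

264.6000 mm


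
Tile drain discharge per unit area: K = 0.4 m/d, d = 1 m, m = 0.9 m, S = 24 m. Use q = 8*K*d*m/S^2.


q = 8*K*d*m/S^2
q = 8*0.4*1*0.9/24^2
q = 2.8800 / 576

0.0050 m/d


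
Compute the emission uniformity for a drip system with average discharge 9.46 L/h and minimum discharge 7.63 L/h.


EU = (q_min/q_avg)*100 = (7.63/9.46)*100 = 80.6554%

80.6554 %


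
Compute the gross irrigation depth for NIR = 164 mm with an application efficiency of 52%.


Ea = 52% = 0.52
GID = NIR / Ea = 164 / 0.52 = 315.3846 mm

315.3846 mm


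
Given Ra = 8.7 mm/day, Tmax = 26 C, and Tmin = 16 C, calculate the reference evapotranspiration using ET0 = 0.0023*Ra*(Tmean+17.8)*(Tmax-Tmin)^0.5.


Tmean = (Tmax + Tmin)/2 = (26 + 16)/2 = 21.0
ET0 = 0.0023 * 8.7 * (21.0 + 17.8) * sqrt(26 - 16)
ET0 = 0.0023 * 8.7 * 38.8 * 3.162278

2.4552 mm/day


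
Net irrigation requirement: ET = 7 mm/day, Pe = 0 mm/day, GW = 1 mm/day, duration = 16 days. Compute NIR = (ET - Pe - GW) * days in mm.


Daily deficit = ET - Pe - GW = 7 - 0 - 1 = 6 mm/day
NIR = 6 * 16 = 96 mm

96.0000 mm


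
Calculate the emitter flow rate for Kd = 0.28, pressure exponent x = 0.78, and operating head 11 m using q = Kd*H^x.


q = Kd * H^x = 0.28 * 11^0.78 = 0.28 * 6.490622

1.8174 L/h


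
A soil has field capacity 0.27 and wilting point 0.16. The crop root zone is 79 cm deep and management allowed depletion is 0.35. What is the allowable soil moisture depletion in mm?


SMD = (FC - PWP) * d * MAD * 10
SMD = (0.27 - 0.16) * 79 * 0.35 * 10
SMD = 0.1100 * 79 * 0.35 * 10

30.4150 mm


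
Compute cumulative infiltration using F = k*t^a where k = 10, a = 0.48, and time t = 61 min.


F = k * t^a = 10 * 61^0.48
F = 10 * 7.193799

71.9380 mm


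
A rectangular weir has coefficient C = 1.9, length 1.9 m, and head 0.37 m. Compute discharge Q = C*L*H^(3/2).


Q = C * L * H^(3/2) = 1.9 * 1.9 * 0.37^1.5 = 1.9 * 1.9 * 0.225062

0.8125 m^3/s


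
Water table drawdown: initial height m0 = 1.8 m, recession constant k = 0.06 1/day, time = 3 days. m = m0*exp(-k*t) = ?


m = m0 * exp(-k*t)
m = 1.8 * exp(-0.06 * 3)
m = 1.8 * exp(-0.1800)

1.5035 m


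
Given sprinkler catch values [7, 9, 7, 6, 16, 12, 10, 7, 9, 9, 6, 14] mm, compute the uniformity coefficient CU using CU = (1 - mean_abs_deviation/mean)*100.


mean = 9.333333 mm
MAD = 2.444444 mm
CU = (1 - 2.444444/9.333333)*100

73.8095 %


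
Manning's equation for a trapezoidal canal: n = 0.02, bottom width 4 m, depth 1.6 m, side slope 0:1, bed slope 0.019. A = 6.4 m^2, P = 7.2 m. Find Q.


R = A/P = 6.4/7.2 = 0.888889
Q = (1/0.02) * 6.4 * 0.888889^(2/3) * 0.019^0.5

40.7779 m^3/s


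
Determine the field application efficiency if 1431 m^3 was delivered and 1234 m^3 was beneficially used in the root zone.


Ea = V_root / V_field * 100 = 1234 / 1431 * 100 = 86.2334%

86.2334 %


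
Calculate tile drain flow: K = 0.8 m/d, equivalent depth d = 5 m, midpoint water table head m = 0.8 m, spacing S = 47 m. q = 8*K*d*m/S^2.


q = 8*K*d*m/S^2
q = 8*0.8*5*0.8/47^2
q = 25.6000 / 2209

0.0116 m/d


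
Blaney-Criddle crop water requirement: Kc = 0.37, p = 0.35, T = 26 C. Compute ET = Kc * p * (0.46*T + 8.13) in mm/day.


ET = Kc * p * (0.46*T + 8.13)
ET = 0.37 * 0.35 * (0.46*26 + 8.13)
ET = 0.37 * 0.35 * 20.0900

2.6017 mm/day


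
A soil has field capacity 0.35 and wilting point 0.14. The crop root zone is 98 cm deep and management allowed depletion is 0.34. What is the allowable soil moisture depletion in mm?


SMD = (FC - PWP) * d * MAD * 10
SMD = (0.35 - 0.14) * 98 * 0.34 * 10
SMD = 0.2100 * 98 * 0.34 * 10

69.9720 mm


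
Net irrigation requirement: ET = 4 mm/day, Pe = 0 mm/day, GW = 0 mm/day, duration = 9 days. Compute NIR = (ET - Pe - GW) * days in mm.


Daily deficit = ET - Pe - GW = 4 - 0 - 0 = 4 mm/day
NIR = 4 * 9 = 36 mm

36.0000 mm


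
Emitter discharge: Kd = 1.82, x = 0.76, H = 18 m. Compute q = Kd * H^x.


q = Kd * H^x = 1.82 * 18^0.76 = 1.82 * 8.995123

16.3711 L/h


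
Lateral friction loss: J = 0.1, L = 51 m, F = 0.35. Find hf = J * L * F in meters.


hf = J * L * F = 0.1 * 51 * 0.35 = 1.7850 m

1.7850 m


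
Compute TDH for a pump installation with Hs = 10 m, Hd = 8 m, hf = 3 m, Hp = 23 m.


TDH = Hs + Hd + hf + Hp = 10 + 8 + 3 + 23 = 44

44 m


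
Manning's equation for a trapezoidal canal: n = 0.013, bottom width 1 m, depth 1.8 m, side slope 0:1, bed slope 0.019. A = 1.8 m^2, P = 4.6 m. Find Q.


R = A/P = 1.8/4.6 = 0.391304
Q = (1/0.013) * 1.8 * 0.391304^(2/3) * 0.019^0.5

10.2105 m^3/s


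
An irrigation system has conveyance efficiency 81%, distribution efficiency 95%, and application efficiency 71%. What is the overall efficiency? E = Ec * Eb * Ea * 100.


Ec = 0.81, Eb = 0.95, Ea = 0.71
E = 0.81 * 0.95 * 0.71 * 100 = 54.6345%

54.6345 %


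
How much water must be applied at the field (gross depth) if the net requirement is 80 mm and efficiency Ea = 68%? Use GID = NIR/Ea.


Ea = 68% = 0.68
GID = NIR / Ea = 80 / 0.68 = 117.6471 mm

117.6471 mm


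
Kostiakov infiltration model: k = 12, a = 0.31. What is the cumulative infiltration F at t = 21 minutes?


F = k * t^a = 12 * 21^0.31
F = 12 * 2.569733

30.8368 mm


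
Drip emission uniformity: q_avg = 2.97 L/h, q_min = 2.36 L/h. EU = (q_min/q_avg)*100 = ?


EU = (q_min/q_avg)*100 = (2.36/2.97)*100 = 79.4613%

79.4613 %


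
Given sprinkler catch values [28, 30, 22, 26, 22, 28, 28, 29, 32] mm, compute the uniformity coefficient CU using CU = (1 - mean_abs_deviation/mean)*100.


mean = 27.222222 mm
MAD = 2.592593 mm
CU = (1 - 2.592593/27.222222)*100

90.4762 %


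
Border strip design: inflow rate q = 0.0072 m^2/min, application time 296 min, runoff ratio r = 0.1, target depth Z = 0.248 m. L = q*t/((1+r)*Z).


L = q*t/((1+r)*Z)
L = 0.0072*296/((1+0.1)*0.248)
L = 2.1312/0.2728

7.8123 m


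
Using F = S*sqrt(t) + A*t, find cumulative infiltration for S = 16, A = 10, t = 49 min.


F = S*sqrt(t) + A*t
F = 16*sqrt(49) + 10*49
F = 16*7.000000 + 490

602.0000 mm


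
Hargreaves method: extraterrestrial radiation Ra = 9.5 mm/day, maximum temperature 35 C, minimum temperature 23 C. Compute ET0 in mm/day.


Tmean = (Tmax + Tmin)/2 = (35 + 23)/2 = 29.0
ET0 = 0.0023 * 9.5 * (29.0 + 17.8) * sqrt(35 - 23)
ET0 = 0.0023 * 9.5 * 46.8 * 3.464102

3.5423 mm/day


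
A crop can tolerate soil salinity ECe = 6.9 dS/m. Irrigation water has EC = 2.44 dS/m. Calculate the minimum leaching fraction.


LR = ECiw / (5*ECe - ECiw)
LR = 2.44 / (5*6.9 - 2.44)
LR = 2.44 / 32.0600

0.0761


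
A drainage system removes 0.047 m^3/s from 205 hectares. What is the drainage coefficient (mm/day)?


DC = Q * 86400 / (A * 10000) * 1000
DC = 0.047 * 86400 / (205 * 10000) * 1000
DC = 4060800.0000 / 2050000

1.9809 mm/day


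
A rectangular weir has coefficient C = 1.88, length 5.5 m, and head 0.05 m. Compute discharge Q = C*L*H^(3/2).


Q = C * L * H^(3/2) = 1.88 * 5.5 * 0.05^1.5 = 1.88 * 5.5 * 0.011180

0.1156 m^3/s


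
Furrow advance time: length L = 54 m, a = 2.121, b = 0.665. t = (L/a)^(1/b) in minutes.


t = (L/a)^(1/b)
t = (54/2.121)^(1/0.665)
t = 25.459689^(1/0.665)

130.0364 min


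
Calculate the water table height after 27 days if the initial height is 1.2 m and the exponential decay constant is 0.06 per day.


m = m0 * exp(-k*t)
m = 1.2 * exp(-0.06 * 27)
m = 1.2 * exp(-1.6200)

0.2375 m


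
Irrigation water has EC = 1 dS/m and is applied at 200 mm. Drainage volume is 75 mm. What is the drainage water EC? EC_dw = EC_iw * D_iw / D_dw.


EC_dw = EC_iw * D_iw / D_dw
EC_dw = 1 * 200 / 75
EC_dw = 200 / 75

2.6667 dS/m


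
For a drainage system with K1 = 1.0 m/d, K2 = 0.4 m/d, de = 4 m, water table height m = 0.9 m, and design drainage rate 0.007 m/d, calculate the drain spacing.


S^2 = 8*K2*de*m/q + 4*K1*m^2/q
S^2 = 8*0.4*4*0.9/0.007 + 4*1.0*0.9^2/0.007
S = sqrt(2108.5714)

45.9192 m


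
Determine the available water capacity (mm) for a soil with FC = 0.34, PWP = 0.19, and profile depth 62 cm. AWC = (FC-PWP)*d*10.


AWC = (FC - PWP) * d * 10
AWC = (0.34 - 0.19) * 62 * 10
AWC = 0.1500 * 62 * 10

93.0000 mm


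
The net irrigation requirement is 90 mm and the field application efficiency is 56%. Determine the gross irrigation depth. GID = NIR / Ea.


Ea = 56% = 0.56
GID = NIR / Ea = 90 / 0.56 = 160.7143 mm

160.7143 mm


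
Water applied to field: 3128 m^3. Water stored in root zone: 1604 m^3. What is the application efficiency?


Ea = V_root / V_field * 100 = 1604 / 3128 * 100 = 51.2788%

51.2788 %


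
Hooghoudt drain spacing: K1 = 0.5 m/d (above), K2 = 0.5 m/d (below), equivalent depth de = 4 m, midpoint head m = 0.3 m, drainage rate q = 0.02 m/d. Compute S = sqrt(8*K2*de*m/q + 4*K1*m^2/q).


S^2 = 8*K2*de*m/q + 4*K1*m^2/q
S^2 = 8*0.5*4*0.3/0.02 + 4*0.5*0.3^2/0.02
S = sqrt(249.0000)

15.7797 m


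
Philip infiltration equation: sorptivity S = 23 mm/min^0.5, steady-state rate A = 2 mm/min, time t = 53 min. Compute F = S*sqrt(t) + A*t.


F = S*sqrt(t) + A*t
F = 23*sqrt(53) + 2*53
F = 23*7.280110 + 106

273.4425 mm


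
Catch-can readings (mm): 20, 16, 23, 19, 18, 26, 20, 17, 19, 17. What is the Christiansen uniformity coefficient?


mean = 19.500000 mm
MAD = 2.200000 mm
CU = (1 - 2.200000/19.500000)*100

88.7179 %


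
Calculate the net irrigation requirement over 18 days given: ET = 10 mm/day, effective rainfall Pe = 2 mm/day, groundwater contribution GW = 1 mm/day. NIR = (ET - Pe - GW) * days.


Daily deficit = ET - Pe - GW = 10 - 2 - 1 = 7 mm/day
NIR = 7 * 18 = 126 mm

126.0000 mm


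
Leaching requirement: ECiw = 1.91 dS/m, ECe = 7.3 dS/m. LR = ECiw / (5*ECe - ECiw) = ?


LR = ECiw / (5*ECe - ECiw)
LR = 1.91 / (5*7.3 - 1.91)
LR = 1.91 / 34.5900

0.0552


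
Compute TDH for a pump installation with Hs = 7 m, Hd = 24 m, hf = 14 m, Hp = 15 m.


TDH = Hs + Hd + hf + Hp = 7 + 24 + 14 + 15 = 60

60 m


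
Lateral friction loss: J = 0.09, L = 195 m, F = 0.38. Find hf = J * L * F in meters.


hf = J * L * F = 0.09 * 195 * 0.38 = 6.6690 m

6.6690 m


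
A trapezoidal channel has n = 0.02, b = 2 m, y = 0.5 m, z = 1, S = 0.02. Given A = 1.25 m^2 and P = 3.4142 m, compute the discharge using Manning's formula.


R = A/P = 1.25/3.4142 = 0.366118
Q = (1/0.02) * 1.25 * 0.366118^(2/3) * 0.02^0.5

4.5235 m^3/s


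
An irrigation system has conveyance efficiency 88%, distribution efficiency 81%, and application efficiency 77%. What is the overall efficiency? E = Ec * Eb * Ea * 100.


Ec = 0.88, Eb = 0.81, Ea = 0.77
E = 0.88 * 0.81 * 0.77 * 100 = 54.8856%

54.8856 %


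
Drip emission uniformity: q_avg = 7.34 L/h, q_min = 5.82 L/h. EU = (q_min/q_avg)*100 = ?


EU = (q_min/q_avg)*100 = (5.82/7.34)*100 = 79.2916%

79.2916 %


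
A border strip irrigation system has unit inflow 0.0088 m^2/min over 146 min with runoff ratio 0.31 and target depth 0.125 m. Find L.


L = q*t/((1+r)*Z)
L = 0.0088*146/((1+0.31)*0.125)
L = 1.2848/0.16375

7.8461 m


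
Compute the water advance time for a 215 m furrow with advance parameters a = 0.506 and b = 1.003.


t = (L/a)^(1/b)
t = (215/0.506)^(1/1.003)
t = 424.901186^(1/1.003)

417.2791 min


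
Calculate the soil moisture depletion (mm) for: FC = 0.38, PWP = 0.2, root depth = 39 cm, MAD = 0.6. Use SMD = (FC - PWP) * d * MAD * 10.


SMD = (FC - PWP) * d * MAD * 10
SMD = (0.38 - 0.2) * 39 * 0.6 * 10
SMD = 0.1800 * 39 * 0.6 * 10

42.1200 mm


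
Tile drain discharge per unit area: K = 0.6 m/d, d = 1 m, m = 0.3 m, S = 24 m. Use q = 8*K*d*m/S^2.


q = 8*K*d*m/S^2
q = 8*0.6*1*0.3/24^2
q = 1.4400 / 576

0.0025 m/d


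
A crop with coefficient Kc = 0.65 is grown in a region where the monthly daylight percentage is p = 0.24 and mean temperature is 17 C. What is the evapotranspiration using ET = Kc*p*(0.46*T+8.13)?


ET = Kc * p * (0.46*T + 8.13)
ET = 0.65 * 0.24 * (0.46*17 + 8.13)
ET = 0.65 * 0.24 * 15.9500

2.4882 mm/day


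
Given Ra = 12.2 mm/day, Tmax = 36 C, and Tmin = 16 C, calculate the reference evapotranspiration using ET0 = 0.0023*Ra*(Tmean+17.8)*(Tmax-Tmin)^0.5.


Tmean = (Tmax + Tmin)/2 = (36 + 16)/2 = 26.0
ET0 = 0.0023 * 12.2 * (26.0 + 17.8) * sqrt(36 - 16)
ET0 = 0.0023 * 12.2 * 43.8 * 4.472136

5.4964 mm/day


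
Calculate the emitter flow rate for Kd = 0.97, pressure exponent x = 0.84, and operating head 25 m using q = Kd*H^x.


q = Kd * H^x = 0.97 * 25^0.84 = 0.97 * 14.937214

14.4891 L/h


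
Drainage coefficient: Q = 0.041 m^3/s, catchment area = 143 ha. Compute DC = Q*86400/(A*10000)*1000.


DC = Q * 86400 / (A * 10000) * 1000
DC = 0.041 * 86400 / (143 * 10000) * 1000
DC = 3542400.0000 / 1430000

2.4772 mm/day


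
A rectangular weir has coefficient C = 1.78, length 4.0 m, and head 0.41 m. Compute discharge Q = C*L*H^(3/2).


Q = C * L * H^(3/2) = 1.78 * 4.0 * 0.41^1.5 = 1.78 * 4.0 * 0.262528

1.8692 m^3/s


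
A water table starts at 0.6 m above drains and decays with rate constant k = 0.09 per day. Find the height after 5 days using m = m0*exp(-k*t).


m = m0 * exp(-k*t)
m = 0.6 * exp(-0.09 * 5)
m = 0.6 * exp(-0.4500)

0.3826 m


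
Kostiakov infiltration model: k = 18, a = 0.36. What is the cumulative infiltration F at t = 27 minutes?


F = k * t^a = 18 * 27^0.36
F = 18 * 3.275601

58.9608 mm


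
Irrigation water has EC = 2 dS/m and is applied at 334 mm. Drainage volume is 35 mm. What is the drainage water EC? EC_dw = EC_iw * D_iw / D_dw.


EC_dw = EC_iw * D_iw / D_dw
EC_dw = 2 * 334 / 35
EC_dw = 668 / 35

19.0857 dS/m


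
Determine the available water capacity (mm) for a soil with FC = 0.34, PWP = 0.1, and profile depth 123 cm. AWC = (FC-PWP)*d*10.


AWC = (FC - PWP) * d * 10
AWC = (0.34 - 0.1) * 123 * 10
AWC = 0.2400 * 123 * 10

295.2000 mm


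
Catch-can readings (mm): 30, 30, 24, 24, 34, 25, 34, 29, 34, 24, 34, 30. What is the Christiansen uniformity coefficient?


mean = 29.333333 mm
MAD = 3.444444 mm
CU = (1 - 3.444444/29.333333)*100

88.2576 %


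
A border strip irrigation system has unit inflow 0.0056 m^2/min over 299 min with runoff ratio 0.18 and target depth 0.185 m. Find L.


L = q*t/((1+r)*Z)
L = 0.0056*299/((1+0.18)*0.185)
L = 1.6744/0.2183

7.6702 m


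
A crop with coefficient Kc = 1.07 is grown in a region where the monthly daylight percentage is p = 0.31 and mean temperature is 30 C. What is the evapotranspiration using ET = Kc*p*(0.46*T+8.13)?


ET = Kc * p * (0.46*T + 8.13)
ET = 1.07 * 0.31 * (0.46*30 + 8.13)
ET = 1.07 * 0.31 * 21.9300

7.2742 mm/day


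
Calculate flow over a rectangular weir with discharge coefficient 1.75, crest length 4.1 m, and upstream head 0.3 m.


Q = C * L * H^(3/2) = 1.75 * 4.1 * 0.3^1.5 = 1.75 * 4.1 * 0.164317

1.1790 m^3/s


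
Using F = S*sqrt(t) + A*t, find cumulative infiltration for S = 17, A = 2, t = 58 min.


F = S*sqrt(t) + A*t
F = 17*sqrt(58) + 2*58
F = 17*7.615773 + 116

245.4681 mm


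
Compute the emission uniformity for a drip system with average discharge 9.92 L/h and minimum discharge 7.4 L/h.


EU = (q_min/q_avg)*100 = (7.4/9.92)*100 = 74.5968%

74.5968 %


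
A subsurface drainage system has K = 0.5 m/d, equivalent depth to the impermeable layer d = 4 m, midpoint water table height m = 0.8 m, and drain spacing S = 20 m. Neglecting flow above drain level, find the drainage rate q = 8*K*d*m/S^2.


q = 8*K*d*m/S^2
q = 8*0.5*4*0.8/20^2
q = 12.8000 / 400

0.0320 m/d


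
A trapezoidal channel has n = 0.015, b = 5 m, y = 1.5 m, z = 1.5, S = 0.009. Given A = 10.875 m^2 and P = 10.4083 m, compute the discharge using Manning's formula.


R = A/P = 10.875/10.4083 = 1.044839
Q = (1/0.015) * 10.875 * 1.044839^(2/3) * 0.009^0.5

70.8205 m^3/s


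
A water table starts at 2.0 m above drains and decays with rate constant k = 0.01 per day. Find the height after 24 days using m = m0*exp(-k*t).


m = m0 * exp(-k*t)
m = 2.0 * exp(-0.01 * 24)
m = 2.0 * exp(-0.2400)

1.5733 m


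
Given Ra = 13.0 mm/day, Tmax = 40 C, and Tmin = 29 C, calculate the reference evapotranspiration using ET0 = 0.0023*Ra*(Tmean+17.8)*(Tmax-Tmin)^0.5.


Tmean = (Tmax + Tmin)/2 = (40 + 29)/2 = 34.5
ET0 = 0.0023 * 13.0 * (34.5 + 17.8) * sqrt(40 - 29)
ET0 = 0.0023 * 13.0 * 52.3 * 3.316625

5.1864 mm/day


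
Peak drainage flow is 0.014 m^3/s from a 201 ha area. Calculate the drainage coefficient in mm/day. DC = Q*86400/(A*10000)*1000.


DC = Q * 86400 / (A * 10000) * 1000
DC = 0.014 * 86400 / (201 * 10000) * 1000
DC = 1209600.0000 / 2010000

0.6018 mm/day


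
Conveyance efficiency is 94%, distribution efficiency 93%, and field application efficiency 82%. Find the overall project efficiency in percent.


Ec = 0.94, Eb = 0.93, Ea = 0.82
E = 0.94 * 0.93 * 0.82 * 100 = 71.6844%

71.6844 %


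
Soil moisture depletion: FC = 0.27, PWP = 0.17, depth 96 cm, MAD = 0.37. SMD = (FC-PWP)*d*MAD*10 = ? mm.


SMD = (FC - PWP) * d * MAD * 10
SMD = (0.27 - 0.17) * 96 * 0.37 * 10
SMD = 0.1000 * 96 * 0.37 * 10

35.5200 mm


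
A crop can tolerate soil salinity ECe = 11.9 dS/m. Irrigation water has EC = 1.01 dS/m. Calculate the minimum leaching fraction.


LR = ECiw / (5*ECe - ECiw)
LR = 1.01 / (5*11.9 - 1.01)
LR = 1.01 / 58.4900

0.0173


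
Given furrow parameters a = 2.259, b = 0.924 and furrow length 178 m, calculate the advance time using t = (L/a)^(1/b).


t = (L/a)^(1/b)
t = (178/2.259)^(1/0.924)
t = 78.795927^(1/0.924)

112.8478 min


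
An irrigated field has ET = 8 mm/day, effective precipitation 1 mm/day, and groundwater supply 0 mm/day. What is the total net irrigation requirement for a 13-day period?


Daily deficit = ET - Pe - GW = 8 - 1 - 0 = 7 mm/day
NIR = 7 * 13 = 91 mm

91.0000 mm


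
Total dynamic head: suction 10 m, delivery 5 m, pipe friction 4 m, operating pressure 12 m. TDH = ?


TDH = Hs + Hd + hf + Hp = 10 + 5 + 4 + 12 = 31

31 m
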